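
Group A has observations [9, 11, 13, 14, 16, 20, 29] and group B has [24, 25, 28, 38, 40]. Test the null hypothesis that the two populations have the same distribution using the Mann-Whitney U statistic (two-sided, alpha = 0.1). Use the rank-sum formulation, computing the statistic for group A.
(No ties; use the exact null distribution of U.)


Step 1: Combine and sort all 12 observations; assign midranks.
sorted (value, group): (9,X), (11,X), (13,X), (14,X), (16,X), (20,X), (24,Y), (25,Y), (28,Y), (29,X), (38,Y), (40,Y)
ranks: 9->1, 11->2, 13->3, 14->4, 16->5, 20->6, 24->7, 25->8, 28->9, 29->10, 38->11, 40->12
Step 2: Rank sum for X: R1 = 1 + 2 + 3 + 4 + 5 + 6 + 10 = 31.
Step 3: U_X = R1 - n1(n1+1)/2 = 31 - 7*8/2 = 31 - 28 = 3.
       U_Y = n1*n2 - U_X = 35 - 3 = 32.
Step 4: No ties, so the exact null distribution of U (based on enumerating the C(12,7) = 792 equally likely rank assignments) gives the two-sided p-value.
Step 5: p-value = 0.017677; compare to alpha = 0.1. reject H0.

U_X = 3, p = 0.017677, reject H0 at alpha = 0.1.


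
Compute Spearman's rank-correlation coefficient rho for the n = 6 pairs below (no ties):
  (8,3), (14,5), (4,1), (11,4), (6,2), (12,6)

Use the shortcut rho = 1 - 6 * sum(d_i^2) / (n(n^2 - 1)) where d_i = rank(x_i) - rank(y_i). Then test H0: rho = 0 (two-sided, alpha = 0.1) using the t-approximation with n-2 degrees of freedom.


Step 1: Rank x and y separately (midranks; no ties here).
rank(x): 8->3, 14->6, 4->1, 11->4, 6->2, 12->5
rank(y): 3->3, 5->5, 1->1, 4->4, 2->2, 6->6
Step 2: d_i = R_x(i) - R_y(i); compute d_i^2.
  (3-3)^2=0, (6-5)^2=1, (1-1)^2=0, (4-4)^2=0, (2-2)^2=0, (5-6)^2=1
sum(d^2) = 2.
Step 3: rho = 1 - 6*2 / (6*(6^2 - 1)) = 1 - 12/210 = 0.942857.
Step 4: Under H0, t = rho * sqrt((n-2)/(1-rho^2)) = 5.6595 ~ t(4).
Step 5: Two-sided p-value from the t-distribution with 4 df = 0.004805.
Step 6: alpha = 0.1. reject H0.

rho = 0.9429, p = 0.004805, reject H0 at alpha = 0.1.


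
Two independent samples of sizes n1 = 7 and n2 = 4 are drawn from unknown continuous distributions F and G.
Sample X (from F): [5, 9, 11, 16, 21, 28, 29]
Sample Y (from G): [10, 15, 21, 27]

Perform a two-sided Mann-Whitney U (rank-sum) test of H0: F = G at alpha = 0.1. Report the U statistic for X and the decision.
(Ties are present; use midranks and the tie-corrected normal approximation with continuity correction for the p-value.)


Step 1: Combine and sort all 11 observations; assign midranks.
sorted (value, group): (5,X), (9,X), (10,Y), (11,X), (15,Y), (16,X), (21,X), (21,Y), (27,Y), (28,X), (29,X)
ranks: 5->1, 9->2, 10->3, 11->4, 15->5, 16->6, 21->7.5, 21->7.5, 27->9, 28->10, 29->11
Step 2: Rank sum for X: R1 = 1 + 2 + 4 + 6 + 7.5 + 10 + 11 = 41.5.
Step 3: U_X = R1 - n1(n1+1)/2 = 41.5 - 7*8/2 = 41.5 - 28 = 13.5.
       U_Y = n1*n2 - U_X = 28 - 13.5 = 14.5.
Step 4: Ties are present, so use the tie-corrected normal approximation (with continuity correction) for the p-value.
Step 5: p-value = 1.000000; compare to alpha = 0.1. fail to reject H0.

U_X = 13.5, p = 1.000000, fail to reject H0 at alpha = 0.1.


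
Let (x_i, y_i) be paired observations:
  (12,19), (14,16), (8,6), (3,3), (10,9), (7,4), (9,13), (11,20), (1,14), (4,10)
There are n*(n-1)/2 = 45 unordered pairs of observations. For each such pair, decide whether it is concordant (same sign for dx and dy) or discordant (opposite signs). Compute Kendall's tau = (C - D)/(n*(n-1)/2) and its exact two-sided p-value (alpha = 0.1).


Step 1: Enumerate the 45 unordered pairs (i,j) with i<j and classify each by sign(x_j-x_i) * sign(y_j-y_i).
  (1,2):dx=+2,dy=-3->D; (1,3):dx=-4,dy=-13->C; (1,4):dx=-9,dy=-16->C; (1,5):dx=-2,dy=-10->C
  (1,6):dx=-5,dy=-15->C; (1,7):dx=-3,dy=-6->C; (1,8):dx=-1,dy=+1->D; (1,9):dx=-11,dy=-5->C
  (1,10):dx=-8,dy=-9->C; (2,3):dx=-6,dy=-10->C; (2,4):dx=-11,dy=-13->C; (2,5):dx=-4,dy=-7->C
  (2,6):dx=-7,dy=-12->C; (2,7):dx=-5,dy=-3->C; (2,8):dx=-3,dy=+4->D; (2,9):dx=-13,dy=-2->C
  (2,10):dx=-10,dy=-6->C; (3,4):dx=-5,dy=-3->C; (3,5):dx=+2,dy=+3->C; (3,6):dx=-1,dy=-2->C
  (3,7):dx=+1,dy=+7->C; (3,8):dx=+3,dy=+14->C; (3,9):dx=-7,dy=+8->D; (3,10):dx=-4,dy=+4->D
  (4,5):dx=+7,dy=+6->C; (4,6):dx=+4,dy=+1->C; (4,7):dx=+6,dy=+10->C; (4,8):dx=+8,dy=+17->C
  (4,9):dx=-2,dy=+11->D; (4,10):dx=+1,dy=+7->C; (5,6):dx=-3,dy=-5->C; (5,7):dx=-1,dy=+4->D
  (5,8):dx=+1,dy=+11->C; (5,9):dx=-9,dy=+5->D; (5,10):dx=-6,dy=+1->D; (6,7):dx=+2,dy=+9->C
  (6,8):dx=+4,dy=+16->C; (6,9):dx=-6,dy=+10->D; (6,10):dx=-3,dy=+6->D; (7,8):dx=+2,dy=+7->C
  (7,9):dx=-8,dy=+1->D; (7,10):dx=-5,dy=-3->C; (8,9):dx=-10,dy=-6->C; (8,10):dx=-7,dy=-10->C
  (9,10):dx=+3,dy=-4->D
Step 2: C = 32, D = 13, total pairs = 45.
Step 3: tau = (C - D)/(n(n-1)/2) = (32 - 13)/45 = 0.422222.
Step 4: Exact two-sided p-value (enumerate n! = 3628800 permutations of y under H0): p = 0.108313.
Step 5: alpha = 0.1. fail to reject H0.

tau_b = 0.4222 (C=32, D=13), p = 0.108313, fail to reject H0.


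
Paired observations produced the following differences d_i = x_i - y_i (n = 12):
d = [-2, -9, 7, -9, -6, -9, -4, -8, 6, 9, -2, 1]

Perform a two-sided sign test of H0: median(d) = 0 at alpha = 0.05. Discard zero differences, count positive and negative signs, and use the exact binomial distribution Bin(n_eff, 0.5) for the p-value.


Step 1: Discard zero differences. Original n = 12; n_eff = number of nonzero differences = 12.
Nonzero differences (with sign): -2, -9, +7, -9, -6, -9, -4, -8, +6, +9, -2, +1
Step 2: Count signs: positive = 4, negative = 8.
Step 3: Under H0: P(positive) = 0.5, so the number of positives S ~ Bin(12, 0.5).
Step 4: Two-sided exact p-value = sum of Bin(12,0.5) probabilities at or below the observed probability = 0.387695.
Step 5: alpha = 0.05. fail to reject H0.

n_eff = 12, pos = 4, neg = 8, p = 0.387695, fail to reject H0.


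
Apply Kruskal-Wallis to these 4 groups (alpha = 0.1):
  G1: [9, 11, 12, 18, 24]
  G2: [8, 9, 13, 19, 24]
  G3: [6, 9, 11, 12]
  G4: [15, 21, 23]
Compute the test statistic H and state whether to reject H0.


Step 1: Combine all N = 17 observations and assign midranks.
sorted (value, group, rank): (6,G3,1), (8,G2,2), (9,G1,4), (9,G2,4), (9,G3,4), (11,G1,6.5), (11,G3,6.5), (12,G1,8.5), (12,G3,8.5), (13,G2,10), (15,G4,11), (18,G1,12), (19,G2,13), (21,G4,14), (23,G4,15), (24,G1,16.5), (24,G2,16.5)
Step 2: Sum ranks within each group.
R_1 = 47.5 (n_1 = 5)
R_2 = 45.5 (n_2 = 5)
R_3 = 20 (n_3 = 4)
R_4 = 40 (n_4 = 3)
Step 3: H = 12/(N(N+1)) * sum(R_i^2/n_i) - 3(N+1)
     = 12/(17*18) * (47.5^2/5 + 45.5^2/5 + 20^2/4 + 40^2/3) - 3*18
     = 0.039216 * 1498.63 - 54
     = 4.769935.
Step 4: Ties present; correction factor C = 1 - 42/(17^3 - 17) = 0.991422. Corrected H = 4.769935 / 0.991422 = 4.811207.
Step 5: Under H0, H ~ chi^2(3); p-value = 0.186155.
Step 6: alpha = 0.1. fail to reject H0.

H = 4.8112, df = 3, p = 0.186155, fail to reject H0.


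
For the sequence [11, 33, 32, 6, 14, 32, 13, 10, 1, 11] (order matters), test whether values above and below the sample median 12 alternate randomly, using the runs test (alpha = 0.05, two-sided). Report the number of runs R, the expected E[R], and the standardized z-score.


Step 1: Compute median = 12; label A = above, B = below.
Labels in order: BAABAAABBB  (n_A = 5, n_B = 5)
Step 2: Count runs R = 5.
Step 3: Under H0 (random ordering), E[R] = 2*n_A*n_B/(n_A+n_B) + 1 = 2*5*5/10 + 1 = 6.0000.
        Var[R] = 2*n_A*n_B*(2*n_A*n_B - n_A - n_B) / ((n_A+n_B)^2 * (n_A+n_B-1)) = 2000/900 = 2.2222.
        SD[R] = 1.4907.
Step 4: Continuity-corrected z = (R + 0.5 - E[R]) / SD[R] = (5 + 0.5 - 6.0000) / 1.4907 = -0.3354.
Step 5: Two-sided p-value via normal approximation = 2*(1 - Phi(|z|)) = 0.737316.
Step 6: alpha = 0.05. fail to reject H0.

R = 5, z = -0.3354, p = 0.737316, fail to reject H0.


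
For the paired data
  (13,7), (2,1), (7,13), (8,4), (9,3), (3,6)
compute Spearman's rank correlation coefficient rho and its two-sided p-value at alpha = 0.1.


Step 1: Rank x and y separately (midranks; no ties here).
rank(x): 13->6, 2->1, 7->3, 8->4, 9->5, 3->2
rank(y): 7->5, 1->1, 13->6, 4->3, 3->2, 6->4
Step 2: d_i = R_x(i) - R_y(i); compute d_i^2.
  (6-5)^2=1, (1-1)^2=0, (3-6)^2=9, (4-3)^2=1, (5-2)^2=9, (2-4)^2=4
sum(d^2) = 24.
Step 3: rho = 1 - 6*24 / (6*(6^2 - 1)) = 1 - 144/210 = 0.314286.
Step 4: Under H0, t = rho * sqrt((n-2)/(1-rho^2)) = 0.6621 ~ t(4).
Step 5: Two-sided p-value from the t-distribution with 4 df = 0.544093.
Step 6: alpha = 0.1. fail to reject H0.

rho = 0.3143, p = 0.544093, fail to reject H0 at alpha = 0.1.


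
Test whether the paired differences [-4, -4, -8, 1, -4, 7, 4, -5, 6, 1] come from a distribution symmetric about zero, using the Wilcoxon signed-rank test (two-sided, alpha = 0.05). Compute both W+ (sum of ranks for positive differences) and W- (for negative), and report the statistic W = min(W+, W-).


Step 1: Drop any zero differences (none here) and take |d_i|.
|d| = [4, 4, 8, 1, 4, 7, 4, 5, 6, 1]
Step 2: Midrank |d_i| (ties get averaged ranks).
ranks: |4|->4.5, |4|->4.5, |8|->10, |1|->1.5, |4|->4.5, |7|->9, |4|->4.5, |5|->7, |6|->8, |1|->1.5
Step 3: Attach original signs; sum ranks with positive sign and with negative sign.
W+ = 1.5 + 9 + 4.5 + 8 + 1.5 = 24.5
W- = 4.5 + 4.5 + 10 + 4.5 + 7 = 30.5
(Check: W+ + W- = 55 should equal n(n+1)/2 = 55.)
Step 4: Test statistic W = min(W+, W-) = 24.5.
Step 5: Ties in |d|, so use the tie-corrected normal approximation.
        E[W] = n(n+1)/4 = 10*11/4 = 27.5.
        Tie groups: |d|=1 (t=2), |d|=4 (t=4); sum(t^3 - t) = 66.
        Var[W] = n(n+1)(2n+1)/24 - sum(t^3-t)/48 = 2310/24 - 66/48 = 94.875.
        z = (W - E[W]) / sqrt(Var[W]) = (24.5 - 27.5) / 9.7404 = -0.3080.
        Two-sided p = 2*Phi(z) = 0.758085.
Step 6: alpha = 0.05. fail to reject H0.

W+ = 24.5, W- = 30.5, W = min = 24.5, p = 0.758085, fail to reject H0.


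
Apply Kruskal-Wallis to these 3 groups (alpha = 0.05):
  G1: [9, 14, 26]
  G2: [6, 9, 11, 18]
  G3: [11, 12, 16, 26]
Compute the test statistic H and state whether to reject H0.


Step 1: Combine all N = 11 observations and assign midranks.
sorted (value, group, rank): (6,G2,1), (9,G1,2.5), (9,G2,2.5), (11,G2,4.5), (11,G3,4.5), (12,G3,6), (14,G1,7), (16,G3,8), (18,G2,9), (26,G1,10.5), (26,G3,10.5)
Step 2: Sum ranks within each group.
R_1 = 20 (n_1 = 3)
R_2 = 17 (n_2 = 4)
R_3 = 29 (n_3 = 4)
Step 3: H = 12/(N(N+1)) * sum(R_i^2/n_i) - 3(N+1)
     = 12/(11*12) * (20^2/3 + 17^2/4 + 29^2/4) - 3*12
     = 0.090909 * 415.833 - 36
     = 1.803030.
Step 4: Ties present; correction factor C = 1 - 18/(11^3 - 11) = 0.986364. Corrected H = 1.803030 / 0.986364 = 1.827957.
Step 5: Under H0, H ~ chi^2(2); p-value = 0.400926.
Step 6: alpha = 0.05. fail to reject H0.

H = 1.8280, df = 2, p = 0.400926, fail to reject H0.


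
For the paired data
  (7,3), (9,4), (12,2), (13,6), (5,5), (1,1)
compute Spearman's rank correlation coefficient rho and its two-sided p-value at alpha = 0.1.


Step 1: Rank x and y separately (midranks; no ties here).
rank(x): 7->3, 9->4, 12->5, 13->6, 5->2, 1->1
rank(y): 3->3, 4->4, 2->2, 6->6, 5->5, 1->1
Step 2: d_i = R_x(i) - R_y(i); compute d_i^2.
  (3-3)^2=0, (4-4)^2=0, (5-2)^2=9, (6-6)^2=0, (2-5)^2=9, (1-1)^2=0
sum(d^2) = 18.
Step 3: rho = 1 - 6*18 / (6*(6^2 - 1)) = 1 - 108/210 = 0.485714.
Step 4: Under H0, t = rho * sqrt((n-2)/(1-rho^2)) = 1.1113 ~ t(4).
Step 5: Two-sided p-value from the t-distribution with 4 df = 0.328723.
Step 6: alpha = 0.1. fail to reject H0.

rho = 0.4857, p = 0.328723, fail to reject H0 at alpha = 0.1.


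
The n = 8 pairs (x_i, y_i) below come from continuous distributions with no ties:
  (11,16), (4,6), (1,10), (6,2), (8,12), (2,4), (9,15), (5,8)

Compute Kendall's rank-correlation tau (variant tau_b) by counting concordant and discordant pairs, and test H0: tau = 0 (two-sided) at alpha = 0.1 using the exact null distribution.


Step 1: Enumerate the 28 unordered pairs (i,j) with i<j and classify each by sign(x_j-x_i) * sign(y_j-y_i).
  (1,2):dx=-7,dy=-10->C; (1,3):dx=-10,dy=-6->C; (1,4):dx=-5,dy=-14->C; (1,5):dx=-3,dy=-4->C
  (1,6):dx=-9,dy=-12->C; (1,7):dx=-2,dy=-1->C; (1,8):dx=-6,dy=-8->C; (2,3):dx=-3,dy=+4->D
  (2,4):dx=+2,dy=-4->D; (2,5):dx=+4,dy=+6->C; (2,6):dx=-2,dy=-2->C; (2,7):dx=+5,dy=+9->C
  (2,8):dx=+1,dy=+2->C; (3,4):dx=+5,dy=-8->D; (3,5):dx=+7,dy=+2->C; (3,6):dx=+1,dy=-6->D
  (3,7):dx=+8,dy=+5->C; (3,8):dx=+4,dy=-2->D; (4,5):dx=+2,dy=+10->C; (4,6):dx=-4,dy=+2->D
  (4,7):dx=+3,dy=+13->C; (4,8):dx=-1,dy=+6->D; (5,6):dx=-6,dy=-8->C; (5,7):dx=+1,dy=+3->C
  (5,8):dx=-3,dy=-4->C; (6,7):dx=+7,dy=+11->C; (6,8):dx=+3,dy=+4->C; (7,8):dx=-4,dy=-7->C
Step 2: C = 21, D = 7, total pairs = 28.
Step 3: tau = (C - D)/(n(n-1)/2) = (21 - 7)/28 = 0.500000.
Step 4: Exact two-sided p-value (enumerate n! = 40320 permutations of y under H0): p = 0.108681.
Step 5: alpha = 0.1. fail to reject H0.

tau_b = 0.5000 (C=21, D=7), p = 0.108681, fail to reject H0.


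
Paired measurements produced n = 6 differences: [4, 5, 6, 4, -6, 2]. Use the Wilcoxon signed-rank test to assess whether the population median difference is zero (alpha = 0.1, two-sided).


Step 1: Drop any zero differences (none here) and take |d_i|.
|d| = [4, 5, 6, 4, 6, 2]
Step 2: Midrank |d_i| (ties get averaged ranks).
ranks: |4|->2.5, |5|->4, |6|->5.5, |4|->2.5, |6|->5.5, |2|->1
Step 3: Attach original signs; sum ranks with positive sign and with negative sign.
W+ = 2.5 + 4 + 5.5 + 2.5 + 1 = 15.5
W- = 5.5 = 5.5
(Check: W+ + W- = 21 should equal n(n+1)/2 = 21.)
Step 4: Test statistic W = min(W+, W-) = 5.5.
Step 5: Ties in |d|, so use the tie-corrected normal approximation.
        E[W] = n(n+1)/4 = 6*7/4 = 10.5.
        Tie groups: |d|=4 (t=2), |d|=6 (t=2); sum(t^3 - t) = 12.
        Var[W] = n(n+1)(2n+1)/24 - sum(t^3-t)/48 = 546/24 - 12/48 = 22.5.
        z = (W - E[W]) / sqrt(Var[W]) = (5.5 - 10.5) / 4.7434 = -1.0541.
        Two-sided p = 2*Phi(z) = 0.291841.
Step 6: alpha = 0.1. fail to reject H0.

W+ = 15.5, W- = 5.5, W = min = 5.5, p = 0.291841, fail to reject H0.


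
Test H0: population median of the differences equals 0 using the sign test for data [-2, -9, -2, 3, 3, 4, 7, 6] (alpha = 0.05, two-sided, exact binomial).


Step 1: Discard zero differences. Original n = 8; n_eff = number of nonzero differences = 8.
Nonzero differences (with sign): -2, -9, -2, +3, +3, +4, +7, +6
Step 2: Count signs: positive = 5, negative = 3.
Step 3: Under H0: P(positive) = 0.5, so the number of positives S ~ Bin(8, 0.5).
Step 4: Two-sided exact p-value = sum of Bin(8,0.5) probabilities at or below the observed probability = 0.726562.
Step 5: alpha = 0.05. fail to reject H0.

n_eff = 8, pos = 5, neg = 3, p = 0.726562, fail to reject H0.


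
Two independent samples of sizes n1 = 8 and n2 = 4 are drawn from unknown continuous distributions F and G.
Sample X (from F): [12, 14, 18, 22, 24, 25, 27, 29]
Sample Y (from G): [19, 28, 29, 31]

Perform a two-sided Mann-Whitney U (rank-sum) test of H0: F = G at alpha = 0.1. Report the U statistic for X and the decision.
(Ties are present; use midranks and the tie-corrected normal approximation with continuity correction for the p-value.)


Step 1: Combine and sort all 12 observations; assign midranks.
sorted (value, group): (12,X), (14,X), (18,X), (19,Y), (22,X), (24,X), (25,X), (27,X), (28,Y), (29,X), (29,Y), (31,Y)
ranks: 12->1, 14->2, 18->3, 19->4, 22->5, 24->6, 25->7, 27->8, 28->9, 29->10.5, 29->10.5, 31->12
Step 2: Rank sum for X: R1 = 1 + 2 + 3 + 5 + 6 + 7 + 8 + 10.5 = 42.5.
Step 3: U_X = R1 - n1(n1+1)/2 = 42.5 - 8*9/2 = 42.5 - 36 = 6.5.
       U_Y = n1*n2 - U_X = 32 - 6.5 = 25.5.
Step 4: Ties are present, so use the tie-corrected normal approximation (with continuity correction) for the p-value.
Step 5: p-value = 0.125707; compare to alpha = 0.1. fail to reject H0.

U_X = 6.5, p = 0.125707, fail to reject H0 at alpha = 0.1.


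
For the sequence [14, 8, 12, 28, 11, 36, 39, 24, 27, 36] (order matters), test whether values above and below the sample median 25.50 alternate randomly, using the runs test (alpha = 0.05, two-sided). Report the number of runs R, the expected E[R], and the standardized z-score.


Step 1: Compute median = 25.50; label A = above, B = below.
Labels in order: BBBABAABAA  (n_A = 5, n_B = 5)
Step 2: Count runs R = 6.
Step 3: Under H0 (random ordering), E[R] = 2*n_A*n_B/(n_A+n_B) + 1 = 2*5*5/10 + 1 = 6.0000.
        Var[R] = 2*n_A*n_B*(2*n_A*n_B - n_A - n_B) / ((n_A+n_B)^2 * (n_A+n_B-1)) = 2000/900 = 2.2222.
        SD[R] = 1.4907.
Step 4: R = E[R], so z = 0 with no continuity correction.
Step 5: Two-sided p-value via normal approximation = 2*(1 - Phi(|z|)) = 1.000000.
Step 6: alpha = 0.05. fail to reject H0.

R = 6, z = 0.0000, p = 1.000000, fail to reject H0.


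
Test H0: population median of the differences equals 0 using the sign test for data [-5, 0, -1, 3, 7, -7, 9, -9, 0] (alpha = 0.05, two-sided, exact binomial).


Step 1: Discard zero differences. Original n = 9; n_eff = number of nonzero differences = 7.
Nonzero differences (with sign): -5, -1, +3, +7, -7, +9, -9
Step 2: Count signs: positive = 3, negative = 4.
Step 3: Under H0: P(positive) = 0.5, so the number of positives S ~ Bin(7, 0.5).
Step 4: Two-sided exact p-value = sum of Bin(7,0.5) probabilities at or below the observed probability = 1.000000.
Step 5: alpha = 0.05. fail to reject H0.

n_eff = 7, pos = 3, neg = 4, p = 1.000000, fail to reject H0.


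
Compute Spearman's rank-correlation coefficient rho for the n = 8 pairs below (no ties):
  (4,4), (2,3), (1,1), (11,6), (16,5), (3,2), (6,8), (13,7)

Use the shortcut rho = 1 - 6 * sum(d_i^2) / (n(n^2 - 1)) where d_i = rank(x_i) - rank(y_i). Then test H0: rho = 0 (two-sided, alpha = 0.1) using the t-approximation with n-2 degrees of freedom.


Step 1: Rank x and y separately (midranks; no ties here).
rank(x): 4->4, 2->2, 1->1, 11->6, 16->8, 3->3, 6->5, 13->7
rank(y): 4->4, 3->3, 1->1, 6->6, 5->5, 2->2, 8->8, 7->7
Step 2: d_i = R_x(i) - R_y(i); compute d_i^2.
  (4-4)^2=0, (2-3)^2=1, (1-1)^2=0, (6-6)^2=0, (8-5)^2=9, (3-2)^2=1, (5-8)^2=9, (7-7)^2=0
sum(d^2) = 20.
Step 3: rho = 1 - 6*20 / (8*(8^2 - 1)) = 1 - 120/504 = 0.761905.
Step 4: Under H0, t = rho * sqrt((n-2)/(1-rho^2)) = 2.8814 ~ t(6).
Step 5: Two-sided p-value from the t-distribution with 6 df = 0.028005.
Step 6: alpha = 0.1. reject H0.

rho = 0.7619, p = 0.028005, reject H0 at alpha = 0.1.


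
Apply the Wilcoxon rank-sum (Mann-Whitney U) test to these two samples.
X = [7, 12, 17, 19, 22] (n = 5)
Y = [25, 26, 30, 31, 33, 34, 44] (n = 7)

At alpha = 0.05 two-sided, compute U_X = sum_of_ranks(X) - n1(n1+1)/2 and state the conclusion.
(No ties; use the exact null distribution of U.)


Step 1: Combine and sort all 12 observations; assign midranks.
sorted (value, group): (7,X), (12,X), (17,X), (19,X), (22,X), (25,Y), (26,Y), (30,Y), (31,Y), (33,Y), (34,Y), (44,Y)
ranks: 7->1, 12->2, 17->3, 19->4, 22->5, 25->6, 26->7, 30->8, 31->9, 33->10, 34->11, 44->12
Step 2: Rank sum for X: R1 = 1 + 2 + 3 + 4 + 5 = 15.
Step 3: U_X = R1 - n1(n1+1)/2 = 15 - 5*6/2 = 15 - 15 = 0.
       U_Y = n1*n2 - U_X = 35 - 0 = 35.
Step 4: No ties, so the exact null distribution of U (based on enumerating the C(12,5) = 792 equally likely rank assignments) gives the two-sided p-value.
Step 5: p-value = 0.002525; compare to alpha = 0.05. reject H0.

U_X = 0, p = 0.002525, reject H0 at alpha = 0.05.


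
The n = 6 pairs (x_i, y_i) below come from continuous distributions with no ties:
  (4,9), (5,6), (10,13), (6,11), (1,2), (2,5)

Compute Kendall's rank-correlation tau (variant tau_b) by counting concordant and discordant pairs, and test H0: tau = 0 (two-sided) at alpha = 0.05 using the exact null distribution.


Step 1: Enumerate the 15 unordered pairs (i,j) with i<j and classify each by sign(x_j-x_i) * sign(y_j-y_i).
  (1,2):dx=+1,dy=-3->D; (1,3):dx=+6,dy=+4->C; (1,4):dx=+2,dy=+2->C; (1,5):dx=-3,dy=-7->C
  (1,6):dx=-2,dy=-4->C; (2,3):dx=+5,dy=+7->C; (2,4):dx=+1,dy=+5->C; (2,5):dx=-4,dy=-4->C
  (2,6):dx=-3,dy=-1->C; (3,4):dx=-4,dy=-2->C; (3,5):dx=-9,dy=-11->C; (3,6):dx=-8,dy=-8->C
  (4,5):dx=-5,dy=-9->C; (4,6):dx=-4,dy=-6->C; (5,6):dx=+1,dy=+3->C
Step 2: C = 14, D = 1, total pairs = 15.
Step 3: tau = (C - D)/(n(n-1)/2) = (14 - 1)/15 = 0.866667.
Step 4: Exact two-sided p-value (enumerate n! = 720 permutations of y under H0): p = 0.016667.
Step 5: alpha = 0.05. reject H0.

tau_b = 0.8667 (C=14, D=1), p = 0.016667, reject H0.


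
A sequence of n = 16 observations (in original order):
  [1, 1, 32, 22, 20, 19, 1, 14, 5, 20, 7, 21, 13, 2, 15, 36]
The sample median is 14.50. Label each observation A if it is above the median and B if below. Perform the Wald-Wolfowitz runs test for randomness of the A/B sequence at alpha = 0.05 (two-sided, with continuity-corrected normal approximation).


Step 1: Compute median = 14.50; label A = above, B = below.
Labels in order: BBAAAABBBABABBAA  (n_A = 8, n_B = 8)
Step 2: Count runs R = 8.
Step 3: Under H0 (random ordering), E[R] = 2*n_A*n_B/(n_A+n_B) + 1 = 2*8*8/16 + 1 = 9.0000.
        Var[R] = 2*n_A*n_B*(2*n_A*n_B - n_A - n_B) / ((n_A+n_B)^2 * (n_A+n_B-1)) = 14336/3840 = 3.7333.
        SD[R] = 1.9322.
Step 4: Continuity-corrected z = (R + 0.5 - E[R]) / SD[R] = (8 + 0.5 - 9.0000) / 1.9322 = -0.2588.
Step 5: Two-sided p-value via normal approximation = 2*(1 - Phi(|z|)) = 0.795809.
Step 6: alpha = 0.05. fail to reject H0.

R = 8, z = -0.2588, p = 0.795809, fail to reject H0.


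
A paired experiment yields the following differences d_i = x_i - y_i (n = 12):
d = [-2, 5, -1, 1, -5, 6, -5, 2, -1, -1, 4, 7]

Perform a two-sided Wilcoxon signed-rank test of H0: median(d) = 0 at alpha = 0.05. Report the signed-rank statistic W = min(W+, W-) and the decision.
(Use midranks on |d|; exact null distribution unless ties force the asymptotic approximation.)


Step 1: Drop any zero differences (none here) and take |d_i|.
|d| = [2, 5, 1, 1, 5, 6, 5, 2, 1, 1, 4, 7]
Step 2: Midrank |d_i| (ties get averaged ranks).
ranks: |2|->5.5, |5|->9, |1|->2.5, |1|->2.5, |5|->9, |6|->11, |5|->9, |2|->5.5, |1|->2.5, |1|->2.5, |4|->7, |7|->12
Step 3: Attach original signs; sum ranks with positive sign and with negative sign.
W+ = 9 + 2.5 + 11 + 5.5 + 7 + 12 = 47
W- = 5.5 + 2.5 + 9 + 9 + 2.5 + 2.5 = 31
(Check: W+ + W- = 78 should equal n(n+1)/2 = 78.)
Step 4: Test statistic W = min(W+, W-) = 31.
Step 5: Ties in |d|, so use the tie-corrected normal approximation.
        E[W] = n(n+1)/4 = 12*13/4 = 39.
        Tie groups: |d|=1 (t=4), |d|=2 (t=2), |d|=5 (t=3); sum(t^3 - t) = 90.
        Var[W] = n(n+1)(2n+1)/24 - sum(t^3-t)/48 = 3900/24 - 90/48 = 160.625.
        z = (W - E[W]) / sqrt(Var[W]) = (31 - 39) / 12.6738 = -0.6312.
        Two-sided p = 2*Phi(z) = 0.527894.
Step 6: alpha = 0.05. fail to reject H0.

W+ = 47, W- = 31, W = min = 31, p = 0.527894, fail to reject H0.


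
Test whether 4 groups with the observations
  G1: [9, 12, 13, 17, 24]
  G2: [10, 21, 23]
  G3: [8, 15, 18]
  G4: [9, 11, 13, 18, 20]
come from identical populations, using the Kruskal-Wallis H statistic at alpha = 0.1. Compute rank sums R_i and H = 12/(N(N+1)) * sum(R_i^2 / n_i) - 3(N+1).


Step 1: Combine all N = 16 observations and assign midranks.
sorted (value, group, rank): (8,G3,1), (9,G1,2.5), (9,G4,2.5), (10,G2,4), (11,G4,5), (12,G1,6), (13,G1,7.5), (13,G4,7.5), (15,G3,9), (17,G1,10), (18,G3,11.5), (18,G4,11.5), (20,G4,13), (21,G2,14), (23,G2,15), (24,G1,16)
Step 2: Sum ranks within each group.
R_1 = 42 (n_1 = 5)
R_2 = 33 (n_2 = 3)
R_3 = 21.5 (n_3 = 3)
R_4 = 39.5 (n_4 = 5)
Step 3: H = 12/(N(N+1)) * sum(R_i^2/n_i) - 3(N+1)
     = 12/(16*17) * (42^2/5 + 33^2/3 + 21.5^2/3 + 39.5^2/5) - 3*17
     = 0.044118 * 1181.93 - 51
     = 1.144118.
Step 4: Ties present; correction factor C = 1 - 18/(16^3 - 16) = 0.995588. Corrected H = 1.144118 / 0.995588 = 1.149188.
Step 5: Under H0, H ~ chi^2(3); p-value = 0.765215.
Step 6: alpha = 0.1. fail to reject H0.

H = 1.1492, df = 3, p = 0.765215, fail to reject H0.


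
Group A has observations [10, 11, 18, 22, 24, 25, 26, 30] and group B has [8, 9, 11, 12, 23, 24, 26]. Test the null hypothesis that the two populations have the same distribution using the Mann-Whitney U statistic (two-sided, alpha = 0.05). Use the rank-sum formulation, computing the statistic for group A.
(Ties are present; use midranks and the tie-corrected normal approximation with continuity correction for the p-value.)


Step 1: Combine and sort all 15 observations; assign midranks.
sorted (value, group): (8,Y), (9,Y), (10,X), (11,X), (11,Y), (12,Y), (18,X), (22,X), (23,Y), (24,X), (24,Y), (25,X), (26,X), (26,Y), (30,X)
ranks: 8->1, 9->2, 10->3, 11->4.5, 11->4.5, 12->6, 18->7, 22->8, 23->9, 24->10.5, 24->10.5, 25->12, 26->13.5, 26->13.5, 30->15
Step 2: Rank sum for X: R1 = 3 + 4.5 + 7 + 8 + 10.5 + 12 + 13.5 + 15 = 73.5.
Step 3: U_X = R1 - n1(n1+1)/2 = 73.5 - 8*9/2 = 73.5 - 36 = 37.5.
       U_Y = n1*n2 - U_X = 56 - 37.5 = 18.5.
Step 4: Ties are present, so use the tie-corrected normal approximation (with continuity correction) for the p-value.
Step 5: p-value = 0.296324; compare to alpha = 0.05. fail to reject H0.

U_X = 37.5, p = 0.296324, fail to reject H0 at alpha = 0.05.


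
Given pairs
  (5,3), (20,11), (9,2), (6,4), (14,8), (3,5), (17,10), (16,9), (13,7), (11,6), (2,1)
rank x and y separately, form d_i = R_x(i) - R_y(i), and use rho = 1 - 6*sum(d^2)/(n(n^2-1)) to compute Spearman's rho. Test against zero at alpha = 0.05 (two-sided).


Step 1: Rank x and y separately (midranks; no ties here).
rank(x): 5->3, 20->11, 9->5, 6->4, 14->8, 3->2, 17->10, 16->9, 13->7, 11->6, 2->1
rank(y): 3->3, 11->11, 2->2, 4->4, 8->8, 5->5, 10->10, 9->9, 7->7, 6->6, 1->1
Step 2: d_i = R_x(i) - R_y(i); compute d_i^2.
  (3-3)^2=0, (11-11)^2=0, (5-2)^2=9, (4-4)^2=0, (8-8)^2=0, (2-5)^2=9, (10-10)^2=0, (9-9)^2=0, (7-7)^2=0, (6-6)^2=0, (1-1)^2=0
sum(d^2) = 18.
Step 3: rho = 1 - 6*18 / (11*(11^2 - 1)) = 1 - 108/1320 = 0.918182.
Step 4: Under H0, t = rho * sqrt((n-2)/(1-rho^2)) = 6.9531 ~ t(9).
Step 5: Two-sided p-value from the t-distribution with 9 df = 0.000067.
Step 6: alpha = 0.05. reject H0.

rho = 0.9182, p = 0.000067, reject H0 at alpha = 0.05.


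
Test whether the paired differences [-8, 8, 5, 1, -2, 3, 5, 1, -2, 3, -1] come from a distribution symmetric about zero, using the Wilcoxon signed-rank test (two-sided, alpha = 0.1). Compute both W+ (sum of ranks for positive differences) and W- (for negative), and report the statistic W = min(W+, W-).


Step 1: Drop any zero differences (none here) and take |d_i|.
|d| = [8, 8, 5, 1, 2, 3, 5, 1, 2, 3, 1]
Step 2: Midrank |d_i| (ties get averaged ranks).
ranks: |8|->10.5, |8|->10.5, |5|->8.5, |1|->2, |2|->4.5, |3|->6.5, |5|->8.5, |1|->2, |2|->4.5, |3|->6.5, |1|->2
Step 3: Attach original signs; sum ranks with positive sign and with negative sign.
W+ = 10.5 + 8.5 + 2 + 6.5 + 8.5 + 2 + 6.5 = 44.5
W- = 10.5 + 4.5 + 4.5 + 2 = 21.5
(Check: W+ + W- = 66 should equal n(n+1)/2 = 66.)
Step 4: Test statistic W = min(W+, W-) = 21.5.
Step 5: Ties in |d|, so use the tie-corrected normal approximation.
        E[W] = n(n+1)/4 = 11*12/4 = 33.
        Tie groups: |d|=1 (t=3), |d|=2 (t=2), |d|=3 (t=2), |d|=5 (t=2), |d|=8 (t=2); sum(t^3 - t) = 48.
        Var[W] = n(n+1)(2n+1)/24 - sum(t^3-t)/48 = 3036/24 - 48/48 = 125.5.
        z = (W - E[W]) / sqrt(Var[W]) = (21.5 - 33) / 11.2027 = -1.0265.
        Two-sided p = 2*Phi(z) = 0.304637.
Step 6: alpha = 0.1. fail to reject H0.

W+ = 44.5, W- = 21.5, W = min = 21.5, p = 0.304637, fail to reject H0.


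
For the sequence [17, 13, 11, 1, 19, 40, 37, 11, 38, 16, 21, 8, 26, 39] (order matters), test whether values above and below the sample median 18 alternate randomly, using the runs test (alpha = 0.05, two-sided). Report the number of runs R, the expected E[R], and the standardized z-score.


Step 1: Compute median = 18; label A = above, B = below.
Labels in order: BBBBAAABABABAA  (n_A = 7, n_B = 7)
Step 2: Count runs R = 8.
Step 3: Under H0 (random ordering), E[R] = 2*n_A*n_B/(n_A+n_B) + 1 = 2*7*7/14 + 1 = 8.0000.
        Var[R] = 2*n_A*n_B*(2*n_A*n_B - n_A - n_B) / ((n_A+n_B)^2 * (n_A+n_B-1)) = 8232/2548 = 3.2308.
        SD[R] = 1.7974.
Step 4: R = E[R], so z = 0 with no continuity correction.
Step 5: Two-sided p-value via normal approximation = 2*(1 - Phi(|z|)) = 1.000000.
Step 6: alpha = 0.05. fail to reject H0.

R = 8, z = 0.0000, p = 1.000000, fail to reject H0.


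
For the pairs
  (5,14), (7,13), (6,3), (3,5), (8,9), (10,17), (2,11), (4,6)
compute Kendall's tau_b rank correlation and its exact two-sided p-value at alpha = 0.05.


Step 1: Enumerate the 28 unordered pairs (i,j) with i<j and classify each by sign(x_j-x_i) * sign(y_j-y_i).
  (1,2):dx=+2,dy=-1->D; (1,3):dx=+1,dy=-11->D; (1,4):dx=-2,dy=-9->C; (1,5):dx=+3,dy=-5->D
  (1,6):dx=+5,dy=+3->C; (1,7):dx=-3,dy=-3->C; (1,8):dx=-1,dy=-8->C; (2,3):dx=-1,dy=-10->C
  (2,4):dx=-4,dy=-8->C; (2,5):dx=+1,dy=-4->D; (2,6):dx=+3,dy=+4->C; (2,7):dx=-5,dy=-2->C
  (2,8):dx=-3,dy=-7->C; (3,4):dx=-3,dy=+2->D; (3,5):dx=+2,dy=+6->C; (3,6):dx=+4,dy=+14->C
  (3,7):dx=-4,dy=+8->D; (3,8):dx=-2,dy=+3->D; (4,5):dx=+5,dy=+4->C; (4,6):dx=+7,dy=+12->C
  (4,7):dx=-1,dy=+6->D; (4,8):dx=+1,dy=+1->C; (5,6):dx=+2,dy=+8->C; (5,7):dx=-6,dy=+2->D
  (5,8):dx=-4,dy=-3->C; (6,7):dx=-8,dy=-6->C; (6,8):dx=-6,dy=-11->C; (7,8):dx=+2,dy=-5->D
Step 2: C = 18, D = 10, total pairs = 28.
Step 3: tau = (C - D)/(n(n-1)/2) = (18 - 10)/28 = 0.285714.
Step 4: Exact two-sided p-value (enumerate n! = 40320 permutations of y under H0): p = 0.398760.
Step 5: alpha = 0.05. fail to reject H0.

tau_b = 0.2857 (C=18, D=10), p = 0.398760, fail to reject H0.


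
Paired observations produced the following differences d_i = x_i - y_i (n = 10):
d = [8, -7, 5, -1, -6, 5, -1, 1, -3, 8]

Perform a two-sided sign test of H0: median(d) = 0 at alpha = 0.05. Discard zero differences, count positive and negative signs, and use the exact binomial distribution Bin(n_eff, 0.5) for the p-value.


Step 1: Discard zero differences. Original n = 10; n_eff = number of nonzero differences = 10.
Nonzero differences (with sign): +8, -7, +5, -1, -6, +5, -1, +1, -3, +8
Step 2: Count signs: positive = 5, negative = 5.
Step 3: Under H0: P(positive) = 0.5, so the number of positives S ~ Bin(10, 0.5).
Step 4: Two-sided exact p-value = sum of Bin(10,0.5) probabilities at or below the observed probability = 1.000000.
Step 5: alpha = 0.05. fail to reject H0.

n_eff = 10, pos = 5, neg = 5, p = 1.000000, fail to reject H0.


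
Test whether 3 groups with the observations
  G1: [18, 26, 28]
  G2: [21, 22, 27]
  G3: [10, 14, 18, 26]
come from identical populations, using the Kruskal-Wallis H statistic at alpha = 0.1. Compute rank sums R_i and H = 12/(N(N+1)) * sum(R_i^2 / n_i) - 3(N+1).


Step 1: Combine all N = 10 observations and assign midranks.
sorted (value, group, rank): (10,G3,1), (14,G3,2), (18,G1,3.5), (18,G3,3.5), (21,G2,5), (22,G2,6), (26,G1,7.5), (26,G3,7.5), (27,G2,9), (28,G1,10)
Step 2: Sum ranks within each group.
R_1 = 21 (n_1 = 3)
R_2 = 20 (n_2 = 3)
R_3 = 14 (n_3 = 4)
Step 3: H = 12/(N(N+1)) * sum(R_i^2/n_i) - 3(N+1)
     = 12/(10*11) * (21^2/3 + 20^2/3 + 14^2/4) - 3*11
     = 0.109091 * 329.333 - 33
     = 2.927273.
Step 4: Ties present; correction factor C = 1 - 12/(10^3 - 10) = 0.987879. Corrected H = 2.927273 / 0.987879 = 2.963190.
Step 5: Under H0, H ~ chi^2(2); p-value = 0.227275.
Step 6: alpha = 0.1. fail to reject H0.

H = 2.9632, df = 2, p = 0.227275, fail to reject H0.


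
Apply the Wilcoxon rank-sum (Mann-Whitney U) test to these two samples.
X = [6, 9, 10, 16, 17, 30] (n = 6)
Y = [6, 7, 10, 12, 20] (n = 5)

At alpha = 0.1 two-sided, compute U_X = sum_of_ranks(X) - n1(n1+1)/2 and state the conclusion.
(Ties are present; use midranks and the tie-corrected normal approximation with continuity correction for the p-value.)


Step 1: Combine and sort all 11 observations; assign midranks.
sorted (value, group): (6,X), (6,Y), (7,Y), (9,X), (10,X), (10,Y), (12,Y), (16,X), (17,X), (20,Y), (30,X)
ranks: 6->1.5, 6->1.5, 7->3, 9->4, 10->5.5, 10->5.5, 12->7, 16->8, 17->9, 20->10, 30->11
Step 2: Rank sum for X: R1 = 1.5 + 4 + 5.5 + 8 + 9 + 11 = 39.
Step 3: U_X = R1 - n1(n1+1)/2 = 39 - 6*7/2 = 39 - 21 = 18.
       U_Y = n1*n2 - U_X = 30 - 18 = 12.
Step 4: Ties are present, so use the tie-corrected normal approximation (with continuity correction) for the p-value.
Step 5: p-value = 0.646576; compare to alpha = 0.1. fail to reject H0.

U_X = 18, p = 0.646576, fail to reject H0 at alpha = 0.1.


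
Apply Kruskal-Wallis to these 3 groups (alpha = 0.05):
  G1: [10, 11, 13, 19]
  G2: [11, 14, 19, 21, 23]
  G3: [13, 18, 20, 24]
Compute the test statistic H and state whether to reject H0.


Step 1: Combine all N = 13 observations and assign midranks.
sorted (value, group, rank): (10,G1,1), (11,G1,2.5), (11,G2,2.5), (13,G1,4.5), (13,G3,4.5), (14,G2,6), (18,G3,7), (19,G1,8.5), (19,G2,8.5), (20,G3,10), (21,G2,11), (23,G2,12), (24,G3,13)
Step 2: Sum ranks within each group.
R_1 = 16.5 (n_1 = 4)
R_2 = 40 (n_2 = 5)
R_3 = 34.5 (n_3 = 4)
Step 3: H = 12/(N(N+1)) * sum(R_i^2/n_i) - 3(N+1)
     = 12/(13*14) * (16.5^2/4 + 40^2/5 + 34.5^2/4) - 3*14
     = 0.065934 * 685.625 - 42
     = 3.206044.
Step 4: Ties present; correction factor C = 1 - 18/(13^3 - 13) = 0.991758. Corrected H = 3.206044 / 0.991758 = 3.232687.
Step 5: Under H0, H ~ chi^2(2); p-value = 0.198624.
Step 6: alpha = 0.05. fail to reject H0.

H = 3.2327, df = 2, p = 0.198624, fail to reject H0.


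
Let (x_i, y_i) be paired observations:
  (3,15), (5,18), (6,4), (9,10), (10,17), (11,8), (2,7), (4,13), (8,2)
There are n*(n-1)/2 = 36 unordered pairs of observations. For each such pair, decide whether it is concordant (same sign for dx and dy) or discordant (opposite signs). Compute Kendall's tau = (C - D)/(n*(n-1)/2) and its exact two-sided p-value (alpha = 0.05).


Step 1: Enumerate the 36 unordered pairs (i,j) with i<j and classify each by sign(x_j-x_i) * sign(y_j-y_i).
  (1,2):dx=+2,dy=+3->C; (1,3):dx=+3,dy=-11->D; (1,4):dx=+6,dy=-5->D; (1,5):dx=+7,dy=+2->C
  (1,6):dx=+8,dy=-7->D; (1,7):dx=-1,dy=-8->C; (1,8):dx=+1,dy=-2->D; (1,9):dx=+5,dy=-13->D
  (2,3):dx=+1,dy=-14->D; (2,4):dx=+4,dy=-8->D; (2,5):dx=+5,dy=-1->D; (2,6):dx=+6,dy=-10->D
  (2,7):dx=-3,dy=-11->C; (2,8):dx=-1,dy=-5->C; (2,9):dx=+3,dy=-16->D; (3,4):dx=+3,dy=+6->C
  (3,5):dx=+4,dy=+13->C; (3,6):dx=+5,dy=+4->C; (3,7):dx=-4,dy=+3->D; (3,8):dx=-2,dy=+9->D
  (3,9):dx=+2,dy=-2->D; (4,5):dx=+1,dy=+7->C; (4,6):dx=+2,dy=-2->D; (4,7):dx=-7,dy=-3->C
  (4,8):dx=-5,dy=+3->D; (4,9):dx=-1,dy=-8->C; (5,6):dx=+1,dy=-9->D; (5,7):dx=-8,dy=-10->C
  (5,8):dx=-6,dy=-4->C; (5,9):dx=-2,dy=-15->C; (6,7):dx=-9,dy=-1->C; (6,8):dx=-7,dy=+5->D
  (6,9):dx=-3,dy=-6->C; (7,8):dx=+2,dy=+6->C; (7,9):dx=+6,dy=-5->D; (8,9):dx=+4,dy=-11->D
Step 2: C = 17, D = 19, total pairs = 36.
Step 3: tau = (C - D)/(n(n-1)/2) = (17 - 19)/36 = -0.055556.
Step 4: Exact two-sided p-value (enumerate n! = 362880 permutations of y under H0): p = 0.919455.
Step 5: alpha = 0.05. fail to reject H0.

tau_b = -0.0556 (C=17, D=19), p = 0.919455, fail to reject H0.


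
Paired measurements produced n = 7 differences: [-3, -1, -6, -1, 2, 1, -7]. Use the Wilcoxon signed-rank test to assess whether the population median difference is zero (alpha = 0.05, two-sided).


Step 1: Drop any zero differences (none here) and take |d_i|.
|d| = [3, 1, 6, 1, 2, 1, 7]
Step 2: Midrank |d_i| (ties get averaged ranks).
ranks: |3|->5, |1|->2, |6|->6, |1|->2, |2|->4, |1|->2, |7|->7
Step 3: Attach original signs; sum ranks with positive sign and with negative sign.
W+ = 4 + 2 = 6
W- = 5 + 2 + 6 + 2 + 7 = 22
(Check: W+ + W- = 28 should equal n(n+1)/2 = 28.)
Step 4: Test statistic W = min(W+, W-) = 6.
Step 5: Ties in |d|, so use the tie-corrected normal approximation.
        E[W] = n(n+1)/4 = 7*8/4 = 14.
        Tie groups: |d|=1 (t=3); sum(t^3 - t) = 24.
        Var[W] = n(n+1)(2n+1)/24 - sum(t^3-t)/48 = 840/24 - 24/48 = 34.5.
        z = (W - E[W]) / sqrt(Var[W]) = (6 - 14) / 5.8737 = -1.3620.
        Two-sided p = 2*Phi(z) = 0.173195.
Step 6: alpha = 0.05. fail to reject H0.

W+ = 6, W- = 22, W = min = 6, p = 0.173195, fail to reject H0.


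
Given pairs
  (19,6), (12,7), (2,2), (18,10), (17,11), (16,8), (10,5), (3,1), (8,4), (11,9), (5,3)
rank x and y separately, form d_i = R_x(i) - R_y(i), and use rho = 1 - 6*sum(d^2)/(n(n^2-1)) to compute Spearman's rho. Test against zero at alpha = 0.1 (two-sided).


Step 1: Rank x and y separately (midranks; no ties here).
rank(x): 19->11, 12->7, 2->1, 18->10, 17->9, 16->8, 10->5, 3->2, 8->4, 11->6, 5->3
rank(y): 6->6, 7->7, 2->2, 10->10, 11->11, 8->8, 5->5, 1->1, 4->4, 9->9, 3->3
Step 2: d_i = R_x(i) - R_y(i); compute d_i^2.
  (11-6)^2=25, (7-7)^2=0, (1-2)^2=1, (10-10)^2=0, (9-11)^2=4, (8-8)^2=0, (5-5)^2=0, (2-1)^2=1, (4-4)^2=0, (6-9)^2=9, (3-3)^2=0
sum(d^2) = 40.
Step 3: rho = 1 - 6*40 / (11*(11^2 - 1)) = 1 - 240/1320 = 0.818182.
Step 4: Under H0, t = rho * sqrt((n-2)/(1-rho^2)) = 4.2691 ~ t(9).
Step 5: Two-sided p-value from the t-distribution with 9 df = 0.002083.
Step 6: alpha = 0.1. reject H0.

rho = 0.8182, p = 0.002083, reject H0 at alpha = 0.1.


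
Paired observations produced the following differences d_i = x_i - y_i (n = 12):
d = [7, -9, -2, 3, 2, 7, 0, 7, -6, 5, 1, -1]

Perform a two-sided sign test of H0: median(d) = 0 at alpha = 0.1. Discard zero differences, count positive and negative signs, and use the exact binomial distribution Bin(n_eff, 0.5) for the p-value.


Step 1: Discard zero differences. Original n = 12; n_eff = number of nonzero differences = 11.
Nonzero differences (with sign): +7, -9, -2, +3, +2, +7, +7, -6, +5, +1, -1
Step 2: Count signs: positive = 7, negative = 4.
Step 3: Under H0: P(positive) = 0.5, so the number of positives S ~ Bin(11, 0.5).
Step 4: Two-sided exact p-value = sum of Bin(11,0.5) probabilities at or below the observed probability = 0.548828.
Step 5: alpha = 0.1. fail to reject H0.

n_eff = 11, pos = 7, neg = 4, p = 0.548828, fail to reject H0.


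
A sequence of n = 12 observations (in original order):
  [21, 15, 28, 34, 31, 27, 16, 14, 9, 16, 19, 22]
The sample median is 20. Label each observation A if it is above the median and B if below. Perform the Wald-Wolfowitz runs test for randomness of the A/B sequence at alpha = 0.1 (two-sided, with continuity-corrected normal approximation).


Step 1: Compute median = 20; label A = above, B = below.
Labels in order: ABAAAABBBBBA  (n_A = 6, n_B = 6)
Step 2: Count runs R = 5.
Step 3: Under H0 (random ordering), E[R] = 2*n_A*n_B/(n_A+n_B) + 1 = 2*6*6/12 + 1 = 7.0000.
        Var[R] = 2*n_A*n_B*(2*n_A*n_B - n_A - n_B) / ((n_A+n_B)^2 * (n_A+n_B-1)) = 4320/1584 = 2.7273.
        SD[R] = 1.6514.
Step 4: Continuity-corrected z = (R + 0.5 - E[R]) / SD[R] = (5 + 0.5 - 7.0000) / 1.6514 = -0.9083.
Step 5: Two-sided p-value via normal approximation = 2*(1 - Phi(|z|)) = 0.363722.
Step 6: alpha = 0.1. fail to reject H0.

R = 5, z = -0.9083, p = 0.363722, fail to reject H0.


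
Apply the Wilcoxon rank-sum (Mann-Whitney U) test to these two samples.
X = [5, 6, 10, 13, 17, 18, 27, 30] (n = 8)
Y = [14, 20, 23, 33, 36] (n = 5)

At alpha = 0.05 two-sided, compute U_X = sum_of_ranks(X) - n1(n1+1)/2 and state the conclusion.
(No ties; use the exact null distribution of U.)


Step 1: Combine and sort all 13 observations; assign midranks.
sorted (value, group): (5,X), (6,X), (10,X), (13,X), (14,Y), (17,X), (18,X), (20,Y), (23,Y), (27,X), (30,X), (33,Y), (36,Y)
ranks: 5->1, 6->2, 10->3, 13->4, 14->5, 17->6, 18->7, 20->8, 23->9, 27->10, 30->11, 33->12, 36->13
Step 2: Rank sum for X: R1 = 1 + 2 + 3 + 4 + 6 + 7 + 10 + 11 = 44.
Step 3: U_X = R1 - n1(n1+1)/2 = 44 - 8*9/2 = 44 - 36 = 8.
       U_Y = n1*n2 - U_X = 40 - 8 = 32.
Step 4: No ties, so the exact null distribution of U (based on enumerating the C(13,8) = 1287 equally likely rank assignments) gives the two-sided p-value.
Step 5: p-value = 0.093240; compare to alpha = 0.05. fail to reject H0.

U_X = 8, p = 0.093240, fail to reject H0 at alpha = 0.05.


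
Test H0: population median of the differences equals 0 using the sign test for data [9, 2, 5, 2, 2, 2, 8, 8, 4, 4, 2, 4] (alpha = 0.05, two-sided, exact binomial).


Step 1: Discard zero differences. Original n = 12; n_eff = number of nonzero differences = 12.
Nonzero differences (with sign): +9, +2, +5, +2, +2, +2, +8, +8, +4, +4, +2, +4
Step 2: Count signs: positive = 12, negative = 0.
Step 3: Under H0: P(positive) = 0.5, so the number of positives S ~ Bin(12, 0.5).
Step 4: Two-sided exact p-value = sum of Bin(12,0.5) probabilities at or below the observed probability = 0.000488.
Step 5: alpha = 0.05. reject H0.

n_eff = 12, pos = 12, neg = 0, p = 0.000488, reject H0.
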